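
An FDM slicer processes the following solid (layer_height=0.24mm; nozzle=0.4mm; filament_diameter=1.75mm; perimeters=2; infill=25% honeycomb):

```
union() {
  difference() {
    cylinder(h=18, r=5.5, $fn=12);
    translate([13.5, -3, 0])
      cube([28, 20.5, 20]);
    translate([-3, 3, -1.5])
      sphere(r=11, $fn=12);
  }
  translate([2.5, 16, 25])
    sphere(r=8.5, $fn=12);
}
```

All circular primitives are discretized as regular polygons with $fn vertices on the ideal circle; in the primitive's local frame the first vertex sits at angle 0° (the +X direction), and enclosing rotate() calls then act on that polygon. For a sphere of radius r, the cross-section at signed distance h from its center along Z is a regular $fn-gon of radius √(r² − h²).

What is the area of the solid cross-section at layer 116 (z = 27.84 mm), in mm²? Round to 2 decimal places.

192.55 mm²

At z = 27.84 mm: the cylinder is absent (z outside [0, 18]); the cube at (13.5, -3) does not reach this height (z outside [0, 20]); the sphere at (-3, 3) is absent (|z−center|=29.340 > r=11); Subtracting the remaining from the first: the first operand is absent here, so nothing remains; the r=8.5 sphere at (2.5, 16) contributes a regular 12-gon of circumradius √(8.5²−2.84²) = 8.012 (area = (12/2)·8.012²·sin(360°/12) = 192.55 mm²); Taking the union: only the r=8.5 sphere at (2.5, 16) is present, so the union is just that shape — area = 192.55 mm². Overall, the cross-section is a single solid region. Net area = 192.55 mm².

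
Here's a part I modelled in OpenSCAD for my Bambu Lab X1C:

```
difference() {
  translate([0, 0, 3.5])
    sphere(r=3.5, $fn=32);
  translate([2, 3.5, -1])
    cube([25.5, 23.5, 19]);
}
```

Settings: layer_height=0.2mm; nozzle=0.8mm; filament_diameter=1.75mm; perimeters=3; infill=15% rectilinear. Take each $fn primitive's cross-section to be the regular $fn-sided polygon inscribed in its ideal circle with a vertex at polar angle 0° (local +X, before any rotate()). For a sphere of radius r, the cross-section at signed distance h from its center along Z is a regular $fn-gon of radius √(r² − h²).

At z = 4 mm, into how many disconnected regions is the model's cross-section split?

At z = 4 mm: the sphere: section is a regular 32-gon, circumradius = √(r²−h²) = √(3.5²−0.5²) = 3.464; the 25.5×23.5 cube at (2, 3.5) contributes its full rectangle; After the difference (first − rest): starting from the r=3.5 sphere, the 25.5×23.5 cube at (2, 3.5) misses the remaining region (no effect) — 1 connected region. The result has 1 disconnected region.

1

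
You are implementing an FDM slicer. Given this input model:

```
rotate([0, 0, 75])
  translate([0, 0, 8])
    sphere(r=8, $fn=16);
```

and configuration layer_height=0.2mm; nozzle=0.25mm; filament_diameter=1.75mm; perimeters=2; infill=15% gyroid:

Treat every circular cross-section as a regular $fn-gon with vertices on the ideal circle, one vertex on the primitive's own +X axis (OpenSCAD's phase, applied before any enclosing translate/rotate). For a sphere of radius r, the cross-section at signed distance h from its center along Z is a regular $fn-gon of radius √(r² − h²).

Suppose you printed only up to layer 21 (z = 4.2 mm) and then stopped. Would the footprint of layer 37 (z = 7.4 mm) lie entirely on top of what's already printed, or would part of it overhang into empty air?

Compare the two slices. At z = 4.2: the sphere: section is a regular 16-gon, circumradius = √(r²−h²) = √(8²−3.8²) = 7.040 (area = (16/2)·7.040²·sin(360°/16) = 151.73 mm²); (whole slice rotated 75° about Z — lengths, areas and connectivity unchanged). At z = 7.4: the sphere: section is a regular 16-gon, circumradius = √(r²−h²) = √(8²−0.6²) = 7.977 (area = (16/2)·7.977²·sin(360°/16) = 194.83 mm²); (whole slice rotated 75° about Z — lengths, areas and connectivity unchanged). Checking containment: at z = 7.4 the cross-section extends beyond the z = 4.2 cross-section by about 43.11 mm².

part overhangs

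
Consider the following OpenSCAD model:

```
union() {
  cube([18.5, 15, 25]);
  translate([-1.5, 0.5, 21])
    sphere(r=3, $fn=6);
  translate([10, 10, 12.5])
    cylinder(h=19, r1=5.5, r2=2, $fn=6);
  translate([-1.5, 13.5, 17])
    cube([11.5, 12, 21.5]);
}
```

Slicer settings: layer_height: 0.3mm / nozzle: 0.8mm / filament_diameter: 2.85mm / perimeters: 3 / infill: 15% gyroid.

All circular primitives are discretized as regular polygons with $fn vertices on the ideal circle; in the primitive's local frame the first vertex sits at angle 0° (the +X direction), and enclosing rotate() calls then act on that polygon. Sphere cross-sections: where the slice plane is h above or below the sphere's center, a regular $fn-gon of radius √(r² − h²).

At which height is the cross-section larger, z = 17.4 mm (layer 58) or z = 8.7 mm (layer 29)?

Layer 58 (z = 17.4): the cube is present — its section is the full 18.5×15 rectangle (area 277.50 mm²); the sphere at (-1.5, 0.5) does not reach this height (|z−center|=3.600 > r=3); the cone at (10, 10) (r1=5.5→r2=2) has section circumradius 4.597 here — a regular 6-gon (area = (6/2)·4.597²·sin(360°/6) = 54.91 mm²); the cube at (-1.5, 13.5) is present — its section is the full 11.5×12 rectangle (area 138.00 mm²); Merging all regions: the regions partially overlap — summed areas 470.41 mm² minus the doubly-counted overlap 69.91 mm² gives 400.50 mm² — area = 400.50 mm². So its area = 400.50 mm². Layer 29 (z = 8.7): the cube (footprint 18.5×15) is included at this height (area 277.50 mm²); the sphere at (-1.5, 0.5) is not intersected at this z (|z−center|=12.300 > r=3); the cone at (10, 10) does not reach this height (z outside [12.5, 31.5]); the cube at (-1.5, 13.5) is not intersected at this z (z outside [17, 38.5]); Merging all regions: only the 18.5×15 cube is present, so the union is just that shape — area = 277.50 mm². So its area = 277.50 mm². Layer 58 is larger (400.50 vs 277.50 mm²).

layer 58 (z = 17.4 mm)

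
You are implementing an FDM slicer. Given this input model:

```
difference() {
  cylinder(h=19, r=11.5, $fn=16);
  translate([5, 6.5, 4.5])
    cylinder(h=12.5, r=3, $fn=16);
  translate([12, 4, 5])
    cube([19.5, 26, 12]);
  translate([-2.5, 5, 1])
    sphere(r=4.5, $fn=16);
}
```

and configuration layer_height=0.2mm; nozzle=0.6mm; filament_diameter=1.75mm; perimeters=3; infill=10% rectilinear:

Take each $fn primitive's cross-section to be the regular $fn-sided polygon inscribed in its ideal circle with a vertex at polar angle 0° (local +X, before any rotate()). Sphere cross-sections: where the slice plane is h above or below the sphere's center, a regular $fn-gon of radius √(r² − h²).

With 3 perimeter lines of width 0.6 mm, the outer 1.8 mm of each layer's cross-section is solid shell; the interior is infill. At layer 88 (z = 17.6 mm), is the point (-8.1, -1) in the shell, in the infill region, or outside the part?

infill

At z = 17.6 mm: the r=11.5 cylinder contributes a regular 16-gon of circumradius 11.5; the cylinder at (5, 6.5) does not reach this height (z outside [4.5, 17]); the cube at (12, 4) does not reach this height (z outside [5, 17]); the sphere at (-2.5, 5) is not intersected at this z (|z−center|=16.600 > r=4.5); Taking the first minus the rest: none of the subtracted shapes is present at this height, so the r=11.5 cylinder is unchanged — 1 connected region. Overall, the cross-section is a single solid region. The nearest boundary edge runs (-11.50, 0.00)→(-10.62, -4.40); distance from the point to it = 3.14 mm. The point is inside the cross-section and 3.14 mm from the nearest boundary — more than the 1.8 mm shell width (3 × 0.6), so it's in the infill interior.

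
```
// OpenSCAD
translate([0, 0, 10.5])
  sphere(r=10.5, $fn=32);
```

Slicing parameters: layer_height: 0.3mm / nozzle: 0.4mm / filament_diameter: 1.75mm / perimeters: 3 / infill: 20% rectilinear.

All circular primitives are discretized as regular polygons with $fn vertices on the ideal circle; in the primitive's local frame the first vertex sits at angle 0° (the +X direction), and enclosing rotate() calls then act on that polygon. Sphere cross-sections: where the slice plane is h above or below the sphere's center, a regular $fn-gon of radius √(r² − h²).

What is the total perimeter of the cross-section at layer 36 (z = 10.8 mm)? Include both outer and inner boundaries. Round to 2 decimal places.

At z = 10.8 mm: the r=10.5 sphere contributes a regular 32-gon of circumradius √(10.5²−0.3²) = 10.496 (perimeter = 2·32·10.496·sin(180°/32) = 65.84 mm). Overall, the cross-section is a single solid region. Total boundary length (outer) = 65.84 mm.

65.84 mm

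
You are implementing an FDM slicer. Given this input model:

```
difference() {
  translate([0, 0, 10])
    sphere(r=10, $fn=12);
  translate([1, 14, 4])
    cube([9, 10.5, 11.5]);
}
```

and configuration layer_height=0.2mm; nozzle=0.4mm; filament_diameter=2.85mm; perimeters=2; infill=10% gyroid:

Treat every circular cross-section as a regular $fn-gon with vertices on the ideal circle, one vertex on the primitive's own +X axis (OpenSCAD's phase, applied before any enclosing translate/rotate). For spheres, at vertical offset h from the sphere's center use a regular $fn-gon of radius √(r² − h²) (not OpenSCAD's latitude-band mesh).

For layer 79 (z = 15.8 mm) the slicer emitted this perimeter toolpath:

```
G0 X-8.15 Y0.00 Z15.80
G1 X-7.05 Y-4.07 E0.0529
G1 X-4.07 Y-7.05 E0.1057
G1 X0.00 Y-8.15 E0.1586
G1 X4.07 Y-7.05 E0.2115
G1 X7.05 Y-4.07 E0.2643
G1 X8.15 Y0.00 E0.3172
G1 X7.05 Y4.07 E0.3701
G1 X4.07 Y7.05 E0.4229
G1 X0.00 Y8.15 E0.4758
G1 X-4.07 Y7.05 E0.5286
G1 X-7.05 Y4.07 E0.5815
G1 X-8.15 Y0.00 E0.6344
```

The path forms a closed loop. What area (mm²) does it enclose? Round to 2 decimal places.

Apply the shoelace formula to the sequence of (X, Y) vertices; enclosed area = 198.96 mm².

198.96 mm²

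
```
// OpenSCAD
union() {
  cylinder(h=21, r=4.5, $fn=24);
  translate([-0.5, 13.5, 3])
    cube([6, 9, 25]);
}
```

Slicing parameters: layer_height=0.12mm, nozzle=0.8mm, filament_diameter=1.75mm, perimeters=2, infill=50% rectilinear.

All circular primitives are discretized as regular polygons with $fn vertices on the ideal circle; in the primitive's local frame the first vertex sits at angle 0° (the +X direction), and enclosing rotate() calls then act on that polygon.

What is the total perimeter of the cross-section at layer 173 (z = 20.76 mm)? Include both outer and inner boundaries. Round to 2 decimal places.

58.19 mm

At z = 20.76 mm: the r=4.5 cylinder gives a regular 24-gon of circumradius 4.5 (constant along its height) (perimeter = 2·24·4.500·sin(180°/24) = 28.19 mm); the cube at (-0.5, 13.5) is present — its section is the full 6×9 rectangle (perimeter 30.00 mm); Merging all regions: the 2 present regions are separate (no shared area or edge), so areas and boundary lengths simply add and each stays a separate island — boundary = 58.19 mm. Overall, the cross-section has 2 separate islands. Total boundary length (outer) = 58.19 mm.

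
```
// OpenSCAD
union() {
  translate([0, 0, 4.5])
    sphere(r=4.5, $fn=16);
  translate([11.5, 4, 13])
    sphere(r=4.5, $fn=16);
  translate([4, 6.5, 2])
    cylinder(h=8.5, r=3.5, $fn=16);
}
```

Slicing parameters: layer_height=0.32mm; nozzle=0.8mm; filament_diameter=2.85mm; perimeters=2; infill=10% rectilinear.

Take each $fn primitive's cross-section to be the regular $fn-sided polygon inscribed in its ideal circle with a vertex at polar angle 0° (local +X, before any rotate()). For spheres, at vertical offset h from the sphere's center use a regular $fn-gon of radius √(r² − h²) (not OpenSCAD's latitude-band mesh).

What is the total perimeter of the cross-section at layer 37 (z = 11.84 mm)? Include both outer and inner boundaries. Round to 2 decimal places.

At z = 11.84 mm: the sphere is not intersected at this z (|z−center|=7.340 > r=4.5); the sphere at (11.5, 4): section is a regular 16-gon, circumradius = √(r²−h²) = √(4.5²−1.16²) = 4.348 (perimeter = 2·16·4.348·sin(180°/16) = 27.14 mm); the cylinder at (4, 6.5) is absent (z outside [2, 10.5]); Taking the union: only the r=4.5 sphere at (11.5, 4) is present, so the union is just that shape — boundary = 27.14 mm. Overall, the cross-section is a single solid region. Total boundary length (outer) = 27.14 mm.

27.14 mm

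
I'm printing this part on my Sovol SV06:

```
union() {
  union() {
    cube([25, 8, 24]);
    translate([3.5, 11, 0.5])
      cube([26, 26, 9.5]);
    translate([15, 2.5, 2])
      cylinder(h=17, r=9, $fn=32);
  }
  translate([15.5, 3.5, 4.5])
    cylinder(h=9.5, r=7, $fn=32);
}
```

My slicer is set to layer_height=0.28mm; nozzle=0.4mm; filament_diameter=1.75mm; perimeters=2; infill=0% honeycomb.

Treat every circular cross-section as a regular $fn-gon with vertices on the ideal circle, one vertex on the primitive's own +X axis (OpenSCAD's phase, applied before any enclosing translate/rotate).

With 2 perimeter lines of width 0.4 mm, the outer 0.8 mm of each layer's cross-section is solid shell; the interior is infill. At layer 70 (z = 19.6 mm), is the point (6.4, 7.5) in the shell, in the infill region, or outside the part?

At z = 19.6 mm: the 25×8 cube contributes its full rectangle; the cube at (3.5, 11) does not reach this height (z outside [0.5, 10]); the cylinder at (15, 2.5) is not intersected at this z (z outside [2, 19]); Merging all regions: only the 25×8 cube is present, so the union is just that shape — 1 connected region; the cylinder at (15.5, 3.5) does not reach this height (z outside [4.5, 14]); Merging all regions: only that combined region is present, so the union is just that shape — 1 connected region. Overall, the cross-section is a single solid region. The nearest boundary edge runs (25.00, 8.00)→(0.00, 8.00); distance from the point to it = 0.50 mm. The point is inside the cross-section, 0.50 mm from the nearest boundary — within the 0.8 mm shell band (2 × 0.4).

shell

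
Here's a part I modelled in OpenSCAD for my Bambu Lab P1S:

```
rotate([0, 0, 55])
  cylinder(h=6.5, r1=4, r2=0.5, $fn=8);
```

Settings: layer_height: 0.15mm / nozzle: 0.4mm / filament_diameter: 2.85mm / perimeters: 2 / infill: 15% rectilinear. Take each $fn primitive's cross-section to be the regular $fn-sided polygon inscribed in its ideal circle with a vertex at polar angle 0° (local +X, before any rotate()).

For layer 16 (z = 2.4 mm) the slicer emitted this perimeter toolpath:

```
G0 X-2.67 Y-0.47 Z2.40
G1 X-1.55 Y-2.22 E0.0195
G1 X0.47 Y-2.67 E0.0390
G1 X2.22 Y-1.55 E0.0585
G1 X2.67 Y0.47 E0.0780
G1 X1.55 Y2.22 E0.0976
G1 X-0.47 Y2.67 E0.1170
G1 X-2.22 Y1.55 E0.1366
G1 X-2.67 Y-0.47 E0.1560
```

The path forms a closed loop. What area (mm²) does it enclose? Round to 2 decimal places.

20.76 mm²

Apply the shoelace formula to the sequence of (X, Y) vertices; enclosed area = 20.76 mm².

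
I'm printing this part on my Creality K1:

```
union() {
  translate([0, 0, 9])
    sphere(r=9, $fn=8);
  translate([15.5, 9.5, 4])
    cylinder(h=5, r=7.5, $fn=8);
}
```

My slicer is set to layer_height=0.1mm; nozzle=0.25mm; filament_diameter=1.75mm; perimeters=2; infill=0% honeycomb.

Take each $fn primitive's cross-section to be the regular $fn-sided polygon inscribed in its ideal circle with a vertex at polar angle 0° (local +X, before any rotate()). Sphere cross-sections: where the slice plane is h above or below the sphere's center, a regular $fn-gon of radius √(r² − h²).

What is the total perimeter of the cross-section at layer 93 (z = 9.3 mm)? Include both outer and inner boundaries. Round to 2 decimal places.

55.08 mm

At z = 9.3 mm: the r=9 sphere slices to a regular 8-gon of circumradius 8.995 (√(r²−h²) with h=0.3 from center) (perimeter = 2·8·8.995·sin(180°/8) = 55.08 mm); the cylinder at (15.5, 9.5) is not intersected at this z (z outside [4, 9]); Merging all regions: only the r=9 sphere is present, so the union is just that shape — boundary = 55.08 mm. Overall, the cross-section is a single solid region. Total boundary length (outer) = 55.08 mm.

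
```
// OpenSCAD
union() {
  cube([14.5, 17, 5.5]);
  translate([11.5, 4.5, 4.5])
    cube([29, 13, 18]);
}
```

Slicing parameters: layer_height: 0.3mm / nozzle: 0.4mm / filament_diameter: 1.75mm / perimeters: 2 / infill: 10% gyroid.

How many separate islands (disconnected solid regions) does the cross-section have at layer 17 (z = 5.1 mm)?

1

At z = 5.1 mm: the 14.5×17 cube contributes its full rectangle; the cube at (11.5, 4.5) is present — its section is the full 29×13 rectangle; Merging all regions: the regions partially overlap (shared area 37.50 mm²), so overlapping operands fuse into one piece — 1 connected region. Overall, the cross-section is a single solid region. Island count = 1.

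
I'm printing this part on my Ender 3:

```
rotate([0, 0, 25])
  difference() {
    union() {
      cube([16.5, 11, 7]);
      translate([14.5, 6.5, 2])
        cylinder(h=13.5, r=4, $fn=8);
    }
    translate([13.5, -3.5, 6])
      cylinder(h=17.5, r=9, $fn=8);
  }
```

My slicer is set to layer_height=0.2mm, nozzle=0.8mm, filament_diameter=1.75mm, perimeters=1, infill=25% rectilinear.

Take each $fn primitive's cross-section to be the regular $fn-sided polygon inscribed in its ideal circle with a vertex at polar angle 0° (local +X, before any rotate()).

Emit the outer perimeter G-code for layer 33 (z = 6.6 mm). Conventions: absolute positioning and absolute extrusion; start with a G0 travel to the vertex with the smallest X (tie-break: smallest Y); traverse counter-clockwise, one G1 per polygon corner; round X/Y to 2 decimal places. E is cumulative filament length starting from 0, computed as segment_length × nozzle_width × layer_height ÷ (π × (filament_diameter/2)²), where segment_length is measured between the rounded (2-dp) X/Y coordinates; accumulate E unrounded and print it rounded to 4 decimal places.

G0 X-4.65 Y9.97 Z6.60
G1 X0.00 Y0.00 E0.7318
G1 X5.39 Y2.51 E1.1273
G1 X5.26 Y5.61 E1.3337
G1 X9.91 Y10.69 E1.7918
G1 X14.14 Y10.87 E2.0735
G1 X14.02 Y13.71 E2.2625
G1 X11.76 Y15.78 E2.4664
G1 X10.87 Y15.74 E2.5257
G1 X10.31 Y16.94 E2.6138
G1 X-4.65 Y9.97 E3.7116

At z = 6.6 mm: the cube is present — its section is the full 16.5×11 rectangle; the r=4 cylinder at (14.5, 6.5) gives a regular 8-gon of circumradius 4 (constant along its height); Merging all regions: the regions partially overlap (shared area 36.97 mm²), so overlapping operands fuse into one piece — 1 connected region; the r=9 cylinder at (13.5, -3.5) gives a regular 8-gon of circumradius 9 (constant along its height); Taking the first minus the rest: starting from the result so far, the r=9 cylinder at (13.5, -3.5) partially overlaps it — only the 43.44 mm² overlap (of its 229.10 mm²) is removed, clipping the outline — 1 connected region; (rotated 25° about Z; rotation is an isometry so areas/perimeters/island counts are preserved). The outline is a single polygon with 10 vertices. Extrusion per mm of travel: 0.8 × 0.2 / (π × 0.875²) = 0.066520. Accumulating E over each segment gives final E = 3.7116.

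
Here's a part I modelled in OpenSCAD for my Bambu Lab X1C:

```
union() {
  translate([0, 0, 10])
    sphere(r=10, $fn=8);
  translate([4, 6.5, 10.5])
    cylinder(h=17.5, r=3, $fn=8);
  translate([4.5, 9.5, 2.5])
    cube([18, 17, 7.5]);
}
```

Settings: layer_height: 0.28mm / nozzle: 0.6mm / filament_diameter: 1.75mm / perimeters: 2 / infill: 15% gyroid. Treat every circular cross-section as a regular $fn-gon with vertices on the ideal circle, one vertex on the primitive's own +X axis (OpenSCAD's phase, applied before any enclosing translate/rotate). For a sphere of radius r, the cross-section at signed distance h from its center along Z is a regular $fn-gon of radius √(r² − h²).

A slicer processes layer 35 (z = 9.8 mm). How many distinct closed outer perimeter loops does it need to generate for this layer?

At z = 9.8 mm: the r=10 sphere slices to a regular 8-gon of circumradius 9.998 (√(r²−h²) with h=0.2 from center); the cylinder at (4, 6.5) does not reach this height (z outside [10.5, 28]); the 18×17 cube at (4.5, 9.5) contributes its full rectangle; Taking the union: the 2 present regions are separate (no shared area or edge), so areas and boundary lengths simply add and each stays a separate island — 2 connected regions. The result has 2 disconnected regions.

2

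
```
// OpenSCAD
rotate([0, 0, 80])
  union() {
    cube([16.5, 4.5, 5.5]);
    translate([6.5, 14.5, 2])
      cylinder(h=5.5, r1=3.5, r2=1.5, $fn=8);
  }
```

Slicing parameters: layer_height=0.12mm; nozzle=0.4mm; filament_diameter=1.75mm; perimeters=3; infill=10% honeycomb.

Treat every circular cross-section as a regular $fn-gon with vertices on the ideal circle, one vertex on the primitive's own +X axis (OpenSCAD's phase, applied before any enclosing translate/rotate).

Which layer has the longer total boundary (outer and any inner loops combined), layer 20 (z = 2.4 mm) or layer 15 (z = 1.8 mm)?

Layer 20 (z = 2.4): the cube is present — its section is the full 16.5×4.5 rectangle (perimeter 42.00 mm); the cone at (6.5, 14.5) (r1=3.5→r2=1.5) has section circumradius 3.355 here — a regular 8-gon (perimeter = 2·8·3.355·sin(180°/8) = 20.54 mm); Taking the union: the 2 present regions are separate (no shared area or edge), so areas and boundary lengths simply add and each stays a separate island — boundary = 62.54 mm; (rotated 80° about Z; rotation is an isometry so areas/perimeters/island counts are preserved). So its perimeter = 62.54 mm. Layer 15 (z = 1.8): the 16.5×4.5 cube contributes its full rectangle (perimeter 42.00 mm); the cone at (6.5, 14.5) is not intersected at this z (z outside [2, 7.5]); Combining (union): only the 16.5×4.5 cube is present, so the union is just that shape — boundary = 42.00 mm; (whole slice rotated 80° about Z — lengths, areas and connectivity unchanged). So its perimeter = 42.00 mm. Layer 20 is larger (62.54 vs 42.00 mm).

layer 20 (z = 2.4 mm)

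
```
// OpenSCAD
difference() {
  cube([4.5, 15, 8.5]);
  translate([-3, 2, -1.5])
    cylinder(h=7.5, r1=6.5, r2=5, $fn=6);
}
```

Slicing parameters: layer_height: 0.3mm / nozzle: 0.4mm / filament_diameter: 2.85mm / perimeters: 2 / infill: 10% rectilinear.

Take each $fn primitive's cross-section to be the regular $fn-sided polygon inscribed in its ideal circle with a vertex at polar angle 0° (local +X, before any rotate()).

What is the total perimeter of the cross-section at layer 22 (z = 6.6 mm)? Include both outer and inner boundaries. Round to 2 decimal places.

39.00 mm

At z = 6.6 mm: the 4.5×15 cube contributes its full rectangle (perimeter 39.00 mm); the cone at (-3, 2) is not intersected at this z (z outside [-1.5, 6]); Subtracting the remaining from the first: none of the subtracted shapes is present at this height, so the 4.5×15 cube is unchanged — boundary = 39.00 mm. Overall, the cross-section is a single solid region. Total boundary length (outer) = 39.00 mm.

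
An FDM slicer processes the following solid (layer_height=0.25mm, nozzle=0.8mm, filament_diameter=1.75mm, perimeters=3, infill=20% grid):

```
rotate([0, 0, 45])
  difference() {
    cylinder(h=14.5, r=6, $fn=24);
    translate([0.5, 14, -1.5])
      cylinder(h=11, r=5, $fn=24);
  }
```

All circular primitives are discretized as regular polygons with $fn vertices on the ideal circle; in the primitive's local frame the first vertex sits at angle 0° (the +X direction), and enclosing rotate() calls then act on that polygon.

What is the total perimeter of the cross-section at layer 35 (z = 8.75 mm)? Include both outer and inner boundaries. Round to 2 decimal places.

At z = 8.75 mm: the r=6 cylinder gives a regular 24-gon of circumradius 6 (constant along its height) (perimeter = 2·24·6.000·sin(180°/24) = 37.59 mm); the r=5 cylinder at (0.5, 14) contributes a regular 24-gon of circumradius 5 (perimeter = 2·24·5.000·sin(180°/24) = 31.33 mm); After the difference (first − rest): starting from the r=6 cylinder, the r=5 cylinder at (0.5, 14) misses the remaining region (no effect) — boundary = 37.59 mm; (rotated 45° about Z; rotation is an isometry so areas/perimeters/island counts are preserved). Overall, the cross-section is a single solid region. Total boundary length (outer) = 37.59 mm.

37.59 mm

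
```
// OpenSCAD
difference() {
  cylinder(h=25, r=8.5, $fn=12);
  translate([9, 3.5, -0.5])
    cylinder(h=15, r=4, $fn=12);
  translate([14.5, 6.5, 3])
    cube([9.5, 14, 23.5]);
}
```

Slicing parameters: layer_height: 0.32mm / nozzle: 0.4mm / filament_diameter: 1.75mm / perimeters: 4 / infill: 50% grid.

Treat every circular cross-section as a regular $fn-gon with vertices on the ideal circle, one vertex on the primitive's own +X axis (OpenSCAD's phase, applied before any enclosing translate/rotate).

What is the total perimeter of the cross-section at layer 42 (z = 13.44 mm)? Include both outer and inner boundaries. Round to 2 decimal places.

53.95 mm

At z = 13.44 mm: the r=8.5 cylinder contributes a regular 12-gon of circumradius 8.5 (perimeter = 2·12·8.500·sin(180°/12) = 52.80 mm); the r=4 cylinder at (9, 3.5) gives a regular 12-gon of circumradius 4 (constant along its height) (perimeter = 2·12·4.000·sin(180°/12) = 24.85 mm); the cube at (14.5, 6.5) is present — its section is the full 9.5×14 rectangle (perimeter 47.00 mm); Taking the first minus the rest: starting from the r=8.5 cylinder, the r=4 cylinder at (9, 3.5) partially overlaps it — only the 11.94 mm² overlap (of its 48.00 mm²) is removed, clipping the outline; the 9.5×14 cube at (14.5, 6.5) misses the remaining region (no effect) — boundary = 53.95 mm. Overall, the cross-section is a single solid region. Total boundary length (outer) = 53.95 mm.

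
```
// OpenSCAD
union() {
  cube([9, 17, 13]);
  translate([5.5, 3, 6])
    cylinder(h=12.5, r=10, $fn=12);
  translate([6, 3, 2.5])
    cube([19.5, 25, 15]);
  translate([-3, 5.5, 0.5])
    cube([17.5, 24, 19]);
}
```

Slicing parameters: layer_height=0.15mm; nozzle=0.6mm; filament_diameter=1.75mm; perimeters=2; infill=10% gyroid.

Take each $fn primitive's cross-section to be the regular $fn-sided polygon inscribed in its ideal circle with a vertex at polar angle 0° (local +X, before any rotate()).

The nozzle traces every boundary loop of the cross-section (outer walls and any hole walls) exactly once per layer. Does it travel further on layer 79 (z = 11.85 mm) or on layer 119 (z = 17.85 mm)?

Layer 79 (z = 11.85): the 9×17 cube contributes its full rectangle (perimeter 52.00 mm); the cylinder at (5.5, 3): section is a regular 12-gon, circumradius r=10 (perimeter = 2·12·10.000·sin(180°/12) = 62.12 mm); the cube at (6, 3) (footprint 19.5×25) is included at this height (perimeter 89.00 mm); the 17.5×24 cube at (-3, 5.5) contributes its full rectangle (perimeter 83.00 mm); Taking the union: the regions partially overlap (shared area 467.59 mm²), so the edge portions inside another operand are dropped and the merged outline is re-measured after clipping — boundary = 122.80 mm. So its perimeter = 122.80 mm. Layer 119 (z = 17.85): the cube is not intersected at this z (z outside [0, 13]); the cylinder at (5.5, 3): section is a regular 12-gon, circumradius r=10 (perimeter = 2·12·10.000·sin(180°/12) = 62.12 mm); the cube at (6, 3) is not intersected at this z (z outside [2.5, 17.5]); the cube at (-3, 5.5) is present — its section is the full 17.5×24 rectangle (perimeter 83.00 mm); Combining (union): the regions partially overlap (shared area 100.22 mm²), so the edge portions inside another operand are dropped and the merged outline is re-measured after clipping — boundary = 101.93 mm. So its perimeter = 101.93 mm. Layer 79 is larger (122.80 vs 101.93 mm).

layer 79 (z = 11.85 mm)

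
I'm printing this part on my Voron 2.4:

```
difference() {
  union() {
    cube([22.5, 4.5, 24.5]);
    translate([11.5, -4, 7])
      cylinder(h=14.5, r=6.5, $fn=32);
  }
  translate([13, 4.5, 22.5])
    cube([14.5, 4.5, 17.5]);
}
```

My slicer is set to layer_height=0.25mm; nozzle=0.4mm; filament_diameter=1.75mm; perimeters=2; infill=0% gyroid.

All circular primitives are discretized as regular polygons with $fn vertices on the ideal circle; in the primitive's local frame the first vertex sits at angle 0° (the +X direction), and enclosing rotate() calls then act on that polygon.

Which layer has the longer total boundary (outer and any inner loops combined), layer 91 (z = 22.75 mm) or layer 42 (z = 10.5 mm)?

layer 42 (z = 10.5 mm)

Layer 91 (z = 22.75): the cube is present — its section is the full 22.5×4.5 rectangle (perimeter 54.00 mm); the cylinder at (11.5, -4) is not intersected at this z (z outside [7, 21.5]); Combining (union): only the 22.5×4.5 cube is present, so the union is just that shape — boundary = 54.00 mm; the 14.5×4.5 cube at (13, 4.5) contributes its full rectangle (perimeter 38.00 mm); After the difference (first − rest): starting from the result so far, the 14.5×4.5 cube at (13, 4.5) misses the remaining region (no effect) — boundary = 54.00 mm. So its perimeter = 54.00 mm. Layer 42 (z = 10.5): the cube is present — its section is the full 22.5×4.5 rectangle (perimeter 54.00 mm); the cylinder at (11.5, -4): section is a regular 32-gon, circumradius r=6.5 (perimeter = 2·32·6.500·sin(180°/32) = 40.78 mm); Combining (union): the regions partially overlap (shared area 17.62 mm²), so the edge portions inside another operand are dropped and the merged outline is re-measured after clipping — boundary = 72.87 mm; the cube at (13, 4.5) is not intersected at this z (z outside [22.5, 40]); Subtracting the remaining from the first: none of the subtracted shapes is present at this height, so that combined region is unchanged — boundary = 72.87 mm. So its perimeter = 72.87 mm. Layer 42 is larger (72.87 vs 54.00 mm).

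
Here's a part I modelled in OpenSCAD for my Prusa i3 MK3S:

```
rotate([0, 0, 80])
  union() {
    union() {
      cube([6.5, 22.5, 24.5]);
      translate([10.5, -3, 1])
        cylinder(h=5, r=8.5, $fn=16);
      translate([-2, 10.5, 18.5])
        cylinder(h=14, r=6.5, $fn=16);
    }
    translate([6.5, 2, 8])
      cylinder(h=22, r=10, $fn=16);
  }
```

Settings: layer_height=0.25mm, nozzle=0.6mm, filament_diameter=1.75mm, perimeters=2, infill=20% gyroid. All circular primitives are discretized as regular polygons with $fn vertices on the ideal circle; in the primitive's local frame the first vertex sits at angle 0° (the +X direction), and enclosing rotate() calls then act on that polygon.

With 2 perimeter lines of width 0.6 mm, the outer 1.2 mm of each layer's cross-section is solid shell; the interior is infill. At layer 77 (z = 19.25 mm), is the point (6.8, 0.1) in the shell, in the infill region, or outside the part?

At z = 19.25 mm: the 6.5×22.5 cube contributes its full rectangle; the cylinder at (10.5, -3) is absent (z outside [1, 6]); the r=6.5 cylinder at (-2, 10.5) gives a regular 16-gon of circumradius 6.5 (constant along its height); Taking the union: the regions partially overlap (shared area 39.47 mm²), so overlapping operands fuse into one piece — 1 connected region; the r=10 cylinder at (6.5, 2) gives a regular 16-gon of circumradius 10 (constant along its height); Merging all regions: the regions partially overlap (shared area 82.42 mm²), so overlapping operands fuse into one piece — 1 connected region; (rotated 80° about Z; rotation is an isometry so areas/perimeters/island counts are preserved). Overall, the cross-section is a single solid region. Undo the 80° rotation: the query point maps to (1.279, -6.679) in the un-rotated model frame. The nearest boundary edge runs (2.67, -7.24)→(-0.57, -5.07); distance from the point to it = 0.31 mm. The point is not inside any of the regions above, so it lies outside the cross-section (0.31 mm from the nearest boundary).

outside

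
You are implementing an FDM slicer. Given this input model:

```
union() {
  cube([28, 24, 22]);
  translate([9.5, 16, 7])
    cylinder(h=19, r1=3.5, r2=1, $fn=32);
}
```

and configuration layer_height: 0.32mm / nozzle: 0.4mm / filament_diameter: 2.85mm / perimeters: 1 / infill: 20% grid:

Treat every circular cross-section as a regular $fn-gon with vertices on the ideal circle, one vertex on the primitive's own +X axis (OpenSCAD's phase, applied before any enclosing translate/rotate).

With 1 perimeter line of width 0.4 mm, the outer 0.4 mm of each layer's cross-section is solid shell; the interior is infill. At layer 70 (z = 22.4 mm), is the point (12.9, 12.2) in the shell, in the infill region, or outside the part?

At z = 22.4 mm: the cube is absent (z outside [0, 22]); the cone at (9.5, 16) (r1=3.5→r2=1) has section circumradius 1.474 here — a regular 32-gon; Taking the union: only the cone at (9.5, 16) is present, so the union is just that shape — 1 connected region. Overall, the cross-section is a single solid region. The nearest boundary edge runs (10.32, 14.77)→(10.54, 14.96); distance from the point to it = 3.63 mm. The point is not inside any of the regions above, so it lies outside the cross-section (3.63 mm from the nearest boundary).

outside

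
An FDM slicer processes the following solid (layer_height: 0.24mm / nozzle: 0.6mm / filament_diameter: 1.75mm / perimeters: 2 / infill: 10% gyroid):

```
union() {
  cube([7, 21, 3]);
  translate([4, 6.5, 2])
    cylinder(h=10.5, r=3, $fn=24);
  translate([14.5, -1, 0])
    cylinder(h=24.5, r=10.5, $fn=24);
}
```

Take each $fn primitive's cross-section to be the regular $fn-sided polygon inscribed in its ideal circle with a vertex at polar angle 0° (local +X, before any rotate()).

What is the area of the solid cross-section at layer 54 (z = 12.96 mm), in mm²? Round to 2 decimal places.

At z = 12.96 mm: the cube does not reach this height (z outside [0, 3]); the cylinder at (4, 6.5) does not reach this height (z outside [2, 12.5]); the r=10.5 cylinder at (14.5, -1) contributes a regular 24-gon of circumradius 10.5 (area = (24/2)·10.500²·sin(360°/24) = 342.42 mm²); Merging all regions: only the r=10.5 cylinder at (14.5, -1) is present, so the union is just that shape — area = 342.42 mm². Overall, the cross-section is a single solid region. Net area = 342.42 mm².

342.42 mm²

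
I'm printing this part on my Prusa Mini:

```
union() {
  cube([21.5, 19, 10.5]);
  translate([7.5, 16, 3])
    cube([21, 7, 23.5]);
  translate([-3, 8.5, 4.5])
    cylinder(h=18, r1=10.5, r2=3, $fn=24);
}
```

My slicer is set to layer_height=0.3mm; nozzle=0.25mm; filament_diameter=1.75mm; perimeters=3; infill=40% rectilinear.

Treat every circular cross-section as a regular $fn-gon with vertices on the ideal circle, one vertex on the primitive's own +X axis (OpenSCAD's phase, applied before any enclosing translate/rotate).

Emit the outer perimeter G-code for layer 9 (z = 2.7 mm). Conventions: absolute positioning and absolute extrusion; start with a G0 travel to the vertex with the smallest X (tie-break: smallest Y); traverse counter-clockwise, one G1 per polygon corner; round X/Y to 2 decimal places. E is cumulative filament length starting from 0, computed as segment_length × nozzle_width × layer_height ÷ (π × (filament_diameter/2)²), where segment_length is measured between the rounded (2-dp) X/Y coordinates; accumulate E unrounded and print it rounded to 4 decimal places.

G0 X0.00 Y0.00 Z2.70
G1 X21.50 Y0.00 E0.6704
G1 X21.50 Y19.00 E1.2628
G1 X0.00 Y19.00 E1.9332
G1 X0.00 Y0.00 E2.5257

At z = 2.7 mm: the 21.5×19 cube contributes its full rectangle; the cube at (7.5, 16) is absent (z outside [3, 26.5]); the cone at (-3, 8.5) is absent (z outside [4.5, 22.5]); Taking the union: only the 21.5×19 cube is present, so the union is just that shape — 1 connected region. The outline is a single polygon with 4 vertices. Extrusion per mm of travel: 0.25 × 0.3 / (π × 0.875²) = 0.031181. Accumulating E over each segment gives final E = 2.5257.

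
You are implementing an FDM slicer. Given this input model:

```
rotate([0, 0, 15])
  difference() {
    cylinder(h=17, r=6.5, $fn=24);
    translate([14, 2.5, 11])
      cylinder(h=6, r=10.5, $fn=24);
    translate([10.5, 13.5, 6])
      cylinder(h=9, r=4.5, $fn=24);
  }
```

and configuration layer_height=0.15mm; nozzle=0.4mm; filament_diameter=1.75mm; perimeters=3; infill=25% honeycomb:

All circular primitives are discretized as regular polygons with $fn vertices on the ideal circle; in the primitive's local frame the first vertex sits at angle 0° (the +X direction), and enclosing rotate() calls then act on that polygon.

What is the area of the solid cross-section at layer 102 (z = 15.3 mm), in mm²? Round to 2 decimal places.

At z = 15.3 mm: the cylinder: section is a regular 24-gon, circumradius r=6.5 (area = (24/2)·6.500²·sin(360°/24) = 131.22 mm²); the cylinder at (14, 2.5): section is a regular 24-gon, circumradius r=10.5 (area = (24/2)·10.500²·sin(360°/24) = 342.42 mm²); the cylinder at (10.5, 13.5) is not intersected at this z (z outside [6, 15]); Taking the first minus the rest: starting from the r=6.5 cylinder (131.22 mm²), the r=10.5 cylinder at (14, 2.5) partially overlaps it — only the 16.05 mm² overlap (of its 342.42 mm²) is removed, clipping the outline — area = 115.17 mm²; (rotated 15° about Z; rotation is an isometry so areas/perimeters/island counts are preserved). Overall, the cross-section is a single solid region. Net area = 115.17 mm².

115.17 mm²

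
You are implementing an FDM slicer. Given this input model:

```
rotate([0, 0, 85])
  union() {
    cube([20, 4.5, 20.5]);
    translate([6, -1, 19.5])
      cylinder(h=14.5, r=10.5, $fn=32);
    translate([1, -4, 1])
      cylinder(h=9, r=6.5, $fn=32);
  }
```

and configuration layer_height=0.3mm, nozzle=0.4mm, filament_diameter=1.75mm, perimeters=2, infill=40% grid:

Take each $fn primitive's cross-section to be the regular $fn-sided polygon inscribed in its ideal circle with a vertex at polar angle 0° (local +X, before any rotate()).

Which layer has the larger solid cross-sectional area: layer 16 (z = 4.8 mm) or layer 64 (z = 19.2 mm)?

layer 16 (z = 4.8 mm)

Layer 16 (z = 4.8): the cube (footprint 20×4.5) is included at this height (area 90.00 mm²); the cylinder at (6, -1) is absent (z outside [19.5, 34]); the r=6.5 cylinder at (1, -4) gives a regular 32-gon of circumradius 6.5 (constant along its height) (area = (32/2)·6.500²·sin(360°/32) = 131.88 mm²); Merging all regions: the regions partially overlap — summed areas 221.88 mm² minus the doubly-counted overlap 11.26 mm² gives 210.62 mm² — area = 210.62 mm²; (whole slice rotated 85° about Z — lengths, areas and connectivity unchanged). So its area = 210.62 mm². Layer 64 (z = 19.2): the cube (footprint 20×4.5) is included at this height (area 90.00 mm²); the cylinder at (6, -1) does not reach this height (z outside [19.5, 34]); the cylinder at (1, -4) is not intersected at this z (z outside [1, 10]); Combining (union): only the 20×4.5 cube is present, so the union is just that shape — area = 90.00 mm²; (rotated 85° about Z; rotation is an isometry so areas/perimeters/island counts are preserved). So its area = 90.00 mm². Layer 16 is larger (210.62 vs 90.00 mm²).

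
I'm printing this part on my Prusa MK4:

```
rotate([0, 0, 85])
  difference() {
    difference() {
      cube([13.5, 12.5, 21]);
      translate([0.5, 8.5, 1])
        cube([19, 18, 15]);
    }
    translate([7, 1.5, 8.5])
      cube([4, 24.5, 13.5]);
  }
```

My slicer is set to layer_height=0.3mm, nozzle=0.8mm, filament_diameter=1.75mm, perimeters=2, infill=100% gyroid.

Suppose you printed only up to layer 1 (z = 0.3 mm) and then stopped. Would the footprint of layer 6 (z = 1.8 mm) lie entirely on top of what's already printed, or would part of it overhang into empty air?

entirely on top

Compare the two slices. At z = 0.3: the cube (footprint 13.5×12.5) is included at this height (area 168.75 mm²); the cube at (0.5, 8.5) is absent (z outside [1, 16]); After the difference (first − rest): none of the subtracted shapes is present at this height, so the 13.5×12.5 cube is unchanged — area = 168.75 mm²; the cube at (7, 1.5) does not reach this height (z outside [8.5, 22]); Subtracting the remaining from the first: none of the subtracted shapes is present at this height, so that combined region is unchanged — area = 168.75 mm²; (rotated 85° about Z; rotation is an isometry so areas/perimeters/island counts are preserved). At z = 1.8: the cube is present — its section is the full 13.5×12.5 rectangle (area 168.75 mm²); the 19×18 cube at (0.5, 8.5) contributes its full rectangle (area 342.00 mm²); After the difference (first − rest): starting from the 13.5×12.5 cube (168.75 mm²), the 19×18 cube at (0.5, 8.5) partially overlaps it — only the 52.00 mm² overlap (of its 342.00 mm²) is removed, clipping the outline — area = 116.75 mm²; the cube at (7, 1.5) is absent (z outside [8.5, 22]); After the difference (first − rest): none of the subtracted shapes is present at this height, so the result so far is unchanged — area = 116.75 mm²; (rotated 85° about Z; rotation is an isometry so areas/perimeters/island counts are preserved). Checking containment: the cross-section at z = 1.8 is a subset of the cross-section at z = 0.3.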